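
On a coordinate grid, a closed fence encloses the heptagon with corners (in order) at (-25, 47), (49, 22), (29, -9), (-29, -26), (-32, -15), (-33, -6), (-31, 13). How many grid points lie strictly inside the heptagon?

3694

The shoelace formula gives twice the area as |((-25)·22 − 49·47) + (49·(-9) − 29·22) + (29·(-26) − (-29)·(-9)) + ((-29)·(-15) − (-32)·(-26)) + ((-32)·(-6) − (-33)·(-15)) + ((-33)·13 − (-31)·(-6)) + ((-31)·47 − (-25)·13)| = 7394, so the area is 3697.
The number of boundary lattice points is Σ gcd(|Δx|,|Δy|) = gcd(74,25) + gcd(20,31) + gcd(58,17) + gcd(3,11) + gcd(1,9) + gcd(2,19) + gcd(6,34) = 1+1+1+1+1+1+2 = 8.
By Pick's theorem A = I + B/2 − 1, so I = 3697 − 8/2 + 1 = 3694.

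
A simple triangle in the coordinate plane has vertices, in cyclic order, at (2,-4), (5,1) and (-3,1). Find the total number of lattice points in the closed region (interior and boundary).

The shoelace formula gives twice the area as |[2·1 − 5·(-4)] + [5·1 − (-3)·1] + [(-3)·(-4) − 2·1]| = 40, so the area is 20.
Along each edge there are gcd(|Δx|,|Δy|)+1 lattice points, so counting each shared vertex once the boundary has gcd(3,5) + gcd(8,0) + gcd(5,5) = 1+8+5 = 14.
Pick's theorem gives I = A − B/2 + 1 = 20 − 14/2 + 1 = 14, so the closed region contains I + B = 14 + 14 = 28 lattice points.

28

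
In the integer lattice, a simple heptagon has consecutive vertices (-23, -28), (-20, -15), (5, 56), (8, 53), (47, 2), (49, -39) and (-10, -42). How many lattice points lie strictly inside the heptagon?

Using the shoelace formula, 2A = |[(-23)·(-15) − (-20)·(-28)] + [(-20)·56 − 5·(-15)] + [5·53 − 8·56] + [8·2 − 47·53] + [47·(-39) − 49·2] + [49·(-42) − (-10)·(-39)] + [(-10)·(-28) − (-23)·(-42)]| = 8983, so the area is 4491.5.
Summing gcd(|Δx|,|Δy|) over the edges gives the boundary count: gcd(3,13) + gcd(25,71) + gcd(3,3) + gcd(39,51) + gcd(2,41) + gcd(59,3) + gcd(13,14) = 1+1+3+3+1+1+1 = 11.
By Pick's theorem A = I + B/2 − 1, so I = 4491.5 − 11/2 + 1 = 4487.

4487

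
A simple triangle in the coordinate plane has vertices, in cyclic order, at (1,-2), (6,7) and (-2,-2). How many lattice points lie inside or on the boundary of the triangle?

17

The shoelace formula gives twice the area as |(1·7 − 6·(-2)) + (6·(-2) − (-2)·7) + ((-2)·(-2) − 1·(-2))| = 27, so the area is 13.5.
Summing gcd(|Δx|,|Δy|) over the edges gives the boundary count: gcd(5,9) + gcd(8,9) + gcd(3,0) = 1+1+3 = 5.
Pick's theorem gives I = A − B/2 + 1 = 13.5 − 5/2 + 1 = 12, so the closed region contains I + B = 12 + 5 = 17 lattice points.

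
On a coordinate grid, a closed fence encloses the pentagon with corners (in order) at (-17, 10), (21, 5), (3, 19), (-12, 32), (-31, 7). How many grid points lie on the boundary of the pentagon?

6

Summing gcd(|Δx|,|Δy|) over the edges gives the boundary count: gcd(38,5) + gcd(18,14) + gcd(15,13) + gcd(19,25) + gcd(14,3) = 1+2+1+1+1 = 6.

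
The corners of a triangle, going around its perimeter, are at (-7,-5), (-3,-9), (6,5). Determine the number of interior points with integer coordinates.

By the shoelace formula, twice the signed area is |((-7)·(-9) − (-3)·(-5)) + ((-3)·5 − 6·(-9)) + (6·(-5) − (-7)·5)| = 92, so the area is 46.
Along each edge there are gcd(|Δx|,|Δy|)+1 lattice points, so counting each shared vertex once the boundary has gcd(4,4) + gcd(9,14) + gcd(13,10) = 4+1+1 = 6.
Pick's theorem gives I = A − B/2 + 1 = 46 − 6/2 + 1 = 44.

44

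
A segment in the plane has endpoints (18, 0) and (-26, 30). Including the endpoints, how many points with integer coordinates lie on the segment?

3

The number of lattice points on a segment between lattice points is gcd(|Δx|,|Δy|) + 1 = gcd(44,30) + 1 = 2 + 1 = 3.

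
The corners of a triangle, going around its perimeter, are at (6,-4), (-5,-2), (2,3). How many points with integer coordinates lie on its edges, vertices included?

3

The number of boundary lattice points is Σ gcd(|Δx|,|Δy|) = gcd(11,2) + gcd(7,5) + gcd(4,7) = 1+1+1 = 3.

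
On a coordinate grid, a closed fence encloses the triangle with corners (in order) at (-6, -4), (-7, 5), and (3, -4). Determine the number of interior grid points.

36

By the shoelace formula, twice the signed area is |((-6)·5 − (-7)·(-4)) + ((-7)·(-4) − 3·5) + (3·(-4) − (-6)·(-4))| = 81, so the area is 40.5.
Summing gcd(|Δx|,|Δy|) over the edges gives the boundary count: gcd(1,9) + gcd(10,9) + gcd(9,0) = 1+1+9 = 11.
By Pick's theorem A = I + B/2 − 1, so I = 40.5 − 11/2 + 1 = 36.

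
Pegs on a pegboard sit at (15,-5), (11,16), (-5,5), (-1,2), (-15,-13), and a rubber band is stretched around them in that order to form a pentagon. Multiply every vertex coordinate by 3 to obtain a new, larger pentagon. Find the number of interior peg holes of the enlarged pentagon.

By the shoelace formula, twice the signed area is |(15·16 − 11·(-5)) + (11·5 − (-5)·16) + ((-5)·2 − (-1)·5) + ((-1)·(-13) − (-15)·2) + ((-15)·(-5) − 15·(-13))| = 738, so the area is 369.
Summing gcd(|Δx|,|Δy|) over the edges gives the boundary count: gcd(4,21) + gcd(16,11) + gcd(4,3) + gcd(14,15) + gcd(30,8) = 1+1+1+1+2 = 6.
Scaling by 3 multiplies the area by 3² = 9 (so the new area is 3321) and multiplies the boundary lattice-point count by 3, giving 18.
By Pick's theorem, the interior count of the dilated polygon is 3321 − 18/2 + 1 = 3313.

3313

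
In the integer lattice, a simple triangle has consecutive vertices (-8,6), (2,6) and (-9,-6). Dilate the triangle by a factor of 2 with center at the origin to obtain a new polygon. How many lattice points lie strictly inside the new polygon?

By the shoelace formula, twice the signed area is |((-8)·6 − 2·6) + (2·(-6) − (-9)·6) + ((-9)·6 − (-8)·(-6))| = 120, so the area is 60.
Summing gcd(|Δx|,|Δy|) over the edges gives the boundary count: gcd(10,0) + gcd(11,12) + gcd(1,12) = 10+1+1 = 12.
Scaling by 2 multiplies the area by 2² = 4 (so the new area is 240) and multiplies the boundary lattice-point count by 2, giving 24.
By Pick's theorem, the interior count of the dilated polygon is 240 − 24/2 + 1 = 229.

229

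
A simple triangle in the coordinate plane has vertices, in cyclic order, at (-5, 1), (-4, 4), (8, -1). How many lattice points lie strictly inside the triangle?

20

By the shoelace formula, twice the signed area is |((-5)·4 − (-4)·1) + ((-4)·(-1) − 8·4) + (8·1 − (-5)·(-1))| = 41, so the area is 20.5.
Along each edge there are gcd(|Δx|,|Δy|)+1 lattice points, so counting each shared vertex once the boundary has gcd(1,3) + gcd(12,5) + gcd(13,2) = 1+1+1 = 3.
By Pick's theorem A = I + B/2 − 1, so I = 20.5 − 3/2 + 1 = 20.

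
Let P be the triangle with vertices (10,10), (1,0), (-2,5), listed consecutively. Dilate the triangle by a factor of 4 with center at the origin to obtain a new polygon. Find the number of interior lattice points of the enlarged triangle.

595

Using the shoelace formula, 2A = |[10·0 − 1·10] + [1·5 − (-2)·0] + [(-2)·10 − 10·5]| = 75, so the area is 37.5.
Along each edge there are gcd(|Δx|,|Δy|)+1 lattice points, so counting each shared vertex once the boundary has gcd(9,10) + gcd(3,5) + gcd(12,5) = 1+1+1 = 3.
Scaling by 4 multiplies the area by 4² = 16 (so the new area is 600) and multiplies the boundary lattice-point count by 4, giving 12.
By Pick's theorem, the interior count of the dilated polygon is 600 − 12/2 + 1 = 595.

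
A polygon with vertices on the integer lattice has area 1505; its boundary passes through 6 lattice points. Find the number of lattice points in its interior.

From Pick's theorem, I = A − B/2 + 1 = 1505 − 6/2 + 1 = 1503.

1503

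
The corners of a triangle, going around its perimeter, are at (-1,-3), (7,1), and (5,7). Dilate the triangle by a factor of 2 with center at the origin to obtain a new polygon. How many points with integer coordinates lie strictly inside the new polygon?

Using the shoelace formula, 2A = |[(-1)·1 − 7·(-3)] + [7·7 − 5·1] + [5·(-3) − (-1)·7]| = 56, so the area is 28.
Summing gcd(|Δx|,|Δy|) over the edges gives the boundary count: gcd(8,4) + gcd(2,6) + gcd(6,10) = 4+2+2 = 8.
Scaling by 2 multiplies the area by 2² = 4 (so the new area is 112) and multiplies the boundary lattice-point count by 2, giving 16.
By Pick's theorem, the interior count of the dilated polygon is 112 − 16/2 + 1 = 105.

105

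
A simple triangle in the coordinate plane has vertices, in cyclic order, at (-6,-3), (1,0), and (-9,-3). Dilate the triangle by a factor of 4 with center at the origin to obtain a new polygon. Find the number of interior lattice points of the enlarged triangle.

63

By the shoelace formula, twice the signed area is |((-6)·0 − 1·(-3)) + (1·(-3) − (-9)·0) + ((-9)·(-3) − (-6)·(-3))| = 9, so the area is 9/2.
Along each edge there are gcd(|Δx|,|Δy|)+1 lattice points, so counting each shared vertex once the boundary has gcd(7,3) + gcd(10,3) + gcd(3,0) = 1+1+3 = 5.
Scaling by 4 multiplies the area by 4² = 16 (so the new area is 72) and multiplies the boundary lattice-point count by 4, giving 20.
By Pick's theorem, the interior count of the dilated polygon is 72 − 20/2 + 1 = 63.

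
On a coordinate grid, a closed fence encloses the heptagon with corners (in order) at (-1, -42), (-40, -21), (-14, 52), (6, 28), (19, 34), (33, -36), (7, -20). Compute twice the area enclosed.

7593

Using the shoelace formula, 2A = |((-1)·(-21) − (-40)·(-42)) + ((-40)·52 − (-14)·(-21)) + ((-14)·28 − 6·52) + (6·34 − 19·28) + (19·(-36) − 33·34) + (33·(-20) − 7·(-36)) + (7·(-42) − (-1)·(-20))| = 7593, so the area is 3796.5.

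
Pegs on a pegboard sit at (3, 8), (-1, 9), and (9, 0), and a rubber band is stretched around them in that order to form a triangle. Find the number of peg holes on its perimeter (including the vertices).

4

Along each edge there are gcd(|Δx|,|Δy|)+1 lattice points, so counting each shared vertex once the boundary has gcd(4,1) + gcd(10,9) + gcd(6,8) = 1+1+2 = 4.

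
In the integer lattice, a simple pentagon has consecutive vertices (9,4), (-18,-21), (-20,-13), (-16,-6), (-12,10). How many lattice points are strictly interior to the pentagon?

376

Using the shoelace formula, 2A = |(9·(-21) − (-18)·4) + ((-18)·(-13) − (-20)·(-21)) + ((-20)·(-6) − (-16)·(-13)) + ((-16)·10 − (-12)·(-6)) + ((-12)·4 − 9·10)| = 761, so the area is 761/2.
Summing gcd(|Δx|,|Δy|) over the edges gives the boundary count: gcd(27,25) + gcd(2,8) + gcd(4,7) + gcd(4,16) + gcd(21,6) = 1+2+1+4+3 = 11.
By Pick's theorem A = I + B/2 − 1, so I = 761/2 − 11/2 + 1 = 376.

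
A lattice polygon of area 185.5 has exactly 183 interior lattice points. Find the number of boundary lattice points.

Pick's theorem gives A = I + B/2 − 1, so B = 2(A − I + 1) = 2(185.5 − 183 + 1) = 7.

7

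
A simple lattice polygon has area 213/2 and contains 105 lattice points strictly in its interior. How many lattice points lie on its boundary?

5

Pick's theorem gives A = I + B/2 − 1, so B = 2(A − I + 1) = 2(213/2 − 105 + 1) = 5.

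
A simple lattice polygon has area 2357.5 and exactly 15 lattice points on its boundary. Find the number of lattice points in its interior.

2351

Pick's theorem A = I + B/2 − 1 rearranges to I = A − B/2 + 1 = 2357.5 − 15/2 + 1 = 2351.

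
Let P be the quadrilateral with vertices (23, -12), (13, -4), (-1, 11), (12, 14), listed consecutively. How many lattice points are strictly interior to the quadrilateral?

203

The shoelace formula gives twice the area as |[23·(-4) − 13·(-12)] + [13·11 − (-1)·(-4)] + [(-1)·14 − 12·11] + [12·(-12) − 23·14]| = 409, so the area is 409/2.
Along each edge there are gcd(|Δx|,|Δy|)+1 lattice points, so counting each shared vertex once the boundary has gcd(10,8) + gcd(14,15) + gcd(13,3) + gcd(11,26) = 2+1+1+1 = 5.
By Pick's theorem A = I + B/2 − 1, so I = 409/2 − 5/2 + 1 = 203.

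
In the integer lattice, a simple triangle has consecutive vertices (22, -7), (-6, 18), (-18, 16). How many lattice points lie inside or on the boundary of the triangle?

By the shoelace formula, twice the signed area is |[22·18 − (-6)·(-7)] + [(-6)·16 − (-18)·18] + [(-18)·(-7) − 22·16]| = 356, so the area is 178.
Summing gcd(|Δx|,|Δy|) over the edges gives the boundary count: gcd(28,25) + gcd(12,2) + gcd(40,23) = 1+2+1 = 4.
Pick's theorem gives I = A − B/2 + 1 = 178 − 4/2 + 1 = 177, so the closed region contains I + B = 177 + 4 = 181 lattice points.

181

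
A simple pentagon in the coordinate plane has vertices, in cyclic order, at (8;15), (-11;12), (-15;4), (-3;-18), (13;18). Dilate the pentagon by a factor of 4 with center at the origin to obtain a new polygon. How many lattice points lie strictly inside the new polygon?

7257

Using the shoelace formula, 2A = |(8·12 − (-11)·15) + ((-11)·4 − (-15)·12) + ((-15)·(-18) − (-3)·4) + ((-3)·18 − 13·(-18)) + (13·15 − 8·18)| = 910, so the area is 455.
Along each edge there are gcd(|Δx|,|Δy|)+1 lattice points, so counting each shared vertex once the boundary has gcd(19,3) + gcd(4,8) + gcd(12,22) + gcd(16,36) + gcd(5,3) = 1+4+2+4+1 = 12.
Scaling by 4 multiplies the area by 4² = 16 (so the new area is 7280) and multiplies the boundary lattice-point count by 4, giving 48.
By Pick's theorem, the interior count of the dilated polygon is 7280 − 48/2 + 1 = 7257.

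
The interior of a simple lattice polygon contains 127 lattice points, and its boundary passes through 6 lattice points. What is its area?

129

Pick's theorem states A = I + B/2 − 1, so A = 127 + 6/2 − 1 = 129.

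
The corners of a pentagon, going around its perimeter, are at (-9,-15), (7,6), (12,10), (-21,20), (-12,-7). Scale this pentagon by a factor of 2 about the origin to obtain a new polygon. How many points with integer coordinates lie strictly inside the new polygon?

1994

By the shoelace formula, twice the signed area is |((-9)·6 − 7·(-15)) + (7·10 − 12·6) + (12·20 − (-21)·10) + ((-21)·(-7) − (-12)·20) + ((-12)·(-15) − (-9)·(-7))| = 1003, so the area is 501.5.
Along each edge there are gcd(|Δx|,|Δy|)+1 lattice points, so counting each shared vertex once the boundary has gcd(16,21) + gcd(5,4) + gcd(33,10) + gcd(9,27) + gcd(3,8) = 1+1+1+9+1 = 13.
Scaling by 2 multiplies the area by 2² = 4 (so the new area is 2006) and multiplies the boundary lattice-point count by 2, giving 26.
By Pick's theorem, the interior count of the dilated polygon is 2006 − 26/2 + 1 = 1994.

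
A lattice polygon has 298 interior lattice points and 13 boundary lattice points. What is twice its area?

607

By Pick's theorem, A = I + B/2 − 1 = 298 + 13/2 − 1 = 607/2.
Hence 2A = 607.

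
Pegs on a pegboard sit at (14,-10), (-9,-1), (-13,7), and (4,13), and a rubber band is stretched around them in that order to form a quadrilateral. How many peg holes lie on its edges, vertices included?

Summing gcd(|Δx|,|Δy|) over the edges gives the boundary count: gcd(23,9) + gcd(4,8) + gcd(17,6) + gcd(10,23) = 1+4+1+1 = 7.

7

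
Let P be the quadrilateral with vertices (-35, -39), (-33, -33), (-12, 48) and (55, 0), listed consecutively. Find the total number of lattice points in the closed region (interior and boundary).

3454

The shoelace formula gives twice the area as |((-35)·(-33) − (-33)·(-39)) + ((-33)·48 − (-12)·(-33)) + ((-12)·0 − 55·48) + (55·(-39) − (-35)·0)| = 6897, so the area is 6897/2.
The number of boundary lattice points is Σ gcd(|Δx|,|Δy|) = gcd(2,6) + gcd(21,81) + gcd(67,48) + gcd(90,39) = 2+3+1+3 = 9.
Pick's theorem gives I = A − B/2 + 1 = 6897/2 − 9/2 + 1 = 3445, so the closed region contains I + B = 3445 + 9 = 3454 lattice points.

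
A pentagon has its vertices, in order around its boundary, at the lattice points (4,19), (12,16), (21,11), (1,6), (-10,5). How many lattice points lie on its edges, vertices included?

Along each edge there are gcd(|Δx|,|Δy|)+1 lattice points, so counting each shared vertex once the boundary has gcd(8,3) + gcd(9,5) + gcd(20,5) + gcd(11,1) + gcd(14,14) = 1+1+5+1+14 = 22.

22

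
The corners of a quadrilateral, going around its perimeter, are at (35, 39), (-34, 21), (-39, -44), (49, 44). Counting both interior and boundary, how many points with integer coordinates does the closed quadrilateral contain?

The shoelace formula gives twice the area as |[35·21 − (-34)·39] + [(-34)·(-44) − (-39)·21] + [(-39)·44 − 49·(-44)] + [49·39 − 35·44]| = 5187, so the area is 2593.5.
The number of boundary lattice points is Σ gcd(|Δx|,|Δy|) = gcd(69,18) + gcd(5,65) + gcd(88,88) + gcd(14,5) = 3+5+88+1 = 97.
Pick's theorem gives I = A − B/2 + 1 = 2593.5 − 97/2 + 1 = 2546, so the closed region contains I + B = 2546 + 97 = 2643 lattice points.

2643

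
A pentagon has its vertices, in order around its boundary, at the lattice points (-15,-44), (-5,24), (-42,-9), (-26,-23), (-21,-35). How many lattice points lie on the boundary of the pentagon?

Along each edge there are gcd(|Δx|,|Δy|)+1 lattice points, so counting each shared vertex once the boundary has gcd(10,68) + gcd(37,33) + gcd(16,14) + gcd(5,12) + gcd(6,9) = 2+1+2+1+3 = 9.

9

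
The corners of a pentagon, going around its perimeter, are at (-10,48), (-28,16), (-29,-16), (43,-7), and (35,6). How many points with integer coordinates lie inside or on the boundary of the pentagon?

By the shoelace formula, twice the signed area is |((-10)·16 − (-28)·48) + ((-28)·(-16) − (-29)·16) + ((-29)·(-7) − 43·(-16)) + (43·6 − 35·(-7)) + (35·48 − (-10)·6)| = 5230, so the area is 2615.
Along each edge there are gcd(|Δx|,|Δy|)+1 lattice points, so counting each shared vertex once the boundary has gcd(18,32) + gcd(1,32) + gcd(72,9) + gcd(8,13) + gcd(45,42) = 2+1+9+1+3 = 16.
Pick's theorem gives I = A − B/2 + 1 = 2615 − 16/2 + 1 = 2608, so the closed region contains I + B = 2608 + 16 = 2624 lattice points.

2624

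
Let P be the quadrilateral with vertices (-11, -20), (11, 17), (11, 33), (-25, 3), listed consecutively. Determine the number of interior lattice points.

789

Using the shoelace formula, 2A = |((-11)·17 − 11·(-20)) + (11·33 − 11·17) + (11·3 − (-25)·33) + ((-25)·(-20) − (-11)·3)| = 1600, so the area is 800.
The number of boundary lattice points is Σ gcd(|Δx|,|Δy|) = gcd(22,37) + gcd(0,16) + gcd(36,30) + gcd(14,23) = 1+16+6+1 = 24.
By Pick's theorem A = I + B/2 − 1, so I = 800 − 24/2 + 1 = 789.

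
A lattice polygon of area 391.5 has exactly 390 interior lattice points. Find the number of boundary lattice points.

Pick's theorem gives A = I + B/2 − 1, so B = 2(A − I + 1) = 2(391.5 − 390 + 1) = 5.

5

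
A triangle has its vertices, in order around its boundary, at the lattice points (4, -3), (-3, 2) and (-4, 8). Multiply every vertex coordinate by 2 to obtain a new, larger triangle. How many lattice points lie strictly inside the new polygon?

The shoelace formula gives twice the area as |(4·2 − (-3)·(-3)) + ((-3)·8 − (-4)·2) + ((-4)·(-3) − 4·8)| = 37, so the area is 37/2.
Along each edge there are gcd(|Δx|,|Δy|)+1 lattice points, so counting each shared vertex once the boundary has gcd(7,5) + gcd(1,6) + gcd(8,11) = 1+1+1 = 3.
Scaling by 2 multiplies the area by 2² = 4 (so the new area is 74) and multiplies the boundary lattice-point count by 2, giving 6.
By Pick's theorem, the interior count of the dilated polygon is 74 − 6/2 + 1 = 72.

72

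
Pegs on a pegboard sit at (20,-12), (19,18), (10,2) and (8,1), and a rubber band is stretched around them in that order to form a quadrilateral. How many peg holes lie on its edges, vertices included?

Along each edge there are gcd(|Δx|,|Δy|)+1 lattice points, so counting each shared vertex once the boundary has gcd(1,30) + gcd(9,16) + gcd(2,1) + gcd(12,13) = 1+1+1+1 = 4.

4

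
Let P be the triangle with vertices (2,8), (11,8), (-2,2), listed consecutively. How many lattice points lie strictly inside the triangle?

Using the shoelace formula, 2A = |(2·8 − 11·8) + (11·2 − (-2)·8) + ((-2)·8 − 2·2)| = 54, so the area is 27.
The number of boundary lattice points is Σ gcd(|Δx|,|Δy|) = gcd(9,0) + gcd(13,6) + gcd(4,6) = 9+1+2 = 12.
Pick's theorem gives I = A − B/2 + 1 = 27 − 12/2 + 1 = 22.

22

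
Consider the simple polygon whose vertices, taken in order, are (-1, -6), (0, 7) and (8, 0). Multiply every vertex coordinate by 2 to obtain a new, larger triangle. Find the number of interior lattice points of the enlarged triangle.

By the shoelace formula, twice the signed area is |[(-1)·7 − 0·(-6)] + [0·0 − 8·7] + [8·(-6) − (-1)·0]| = 111, so the area is 111/2.
Along each edge there are gcd(|Δx|,|Δy|)+1 lattice points, so counting each shared vertex once the boundary has gcd(1,13) + gcd(8,7) + gcd(9,6) = 1+1+3 = 5.
Scaling by 2 multiplies the area by 2² = 4 (so the new area is 222) and multiplies the boundary lattice-point count by 2, giving 10.
By Pick's theorem, the interior count of the dilated polygon is 222 − 10/2 + 1 = 218.

218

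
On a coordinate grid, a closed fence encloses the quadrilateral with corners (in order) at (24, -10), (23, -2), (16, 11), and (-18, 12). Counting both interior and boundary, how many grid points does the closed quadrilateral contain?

378

By the shoelace formula, twice the signed area is |(24·(-2) − 23·(-10)) + (23·11 − 16·(-2)) + (16·12 − (-18)·11) + ((-18)·(-10) − 24·12)| = 749, so the area is 374.5.
Along each edge there are gcd(|Δx|,|Δy|)+1 lattice points, so counting each shared vertex once the boundary has gcd(1,8) + gcd(7,13) + gcd(34,1) + gcd(42,22) = 1+1+1+2 = 5.
Pick's theorem gives I = A − B/2 + 1 = 374.5 − 5/2 + 1 = 373, so the closed region contains I + B = 373 + 5 = 378 lattice points.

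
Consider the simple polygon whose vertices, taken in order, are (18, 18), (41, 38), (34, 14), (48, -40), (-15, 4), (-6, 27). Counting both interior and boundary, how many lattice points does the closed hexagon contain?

Using the shoelace formula, 2A = |[18·38 − 41·18] + [41·14 − 34·38] + [34·(-40) − 48·14] + [48·4 − (-15)·(-40)] + [(-15)·27 − (-6)·4] + [(-6)·18 − 18·27]| = 4187, so the area is 2093.5.
Summing gcd(|Δx|,|Δy|) over the edges gives the boundary count: gcd(23,20) + gcd(7,24) + gcd(14,54) + gcd(63,44) + gcd(9,23) + gcd(24,9) = 1+1+2+1+1+3 = 9.
Pick's theorem gives I = A − B/2 + 1 = 2093.5 − 9/2 + 1 = 2090, so the closed region contains I + B = 2090 + 9 = 2099 lattice points.

2099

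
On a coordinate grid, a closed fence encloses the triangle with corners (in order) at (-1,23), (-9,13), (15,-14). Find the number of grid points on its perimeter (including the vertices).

Summing gcd(|Δx|,|Δy|) over the edges gives the boundary count: gcd(8,10) + gcd(24,27) + gcd(16,37) = 2+3+1 = 6.

6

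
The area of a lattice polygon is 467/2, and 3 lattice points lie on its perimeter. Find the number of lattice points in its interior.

Pick's theorem A = I + B/2 − 1 rearranges to I = A − B/2 + 1 = 467/2 − 3/2 + 1 = 233.

233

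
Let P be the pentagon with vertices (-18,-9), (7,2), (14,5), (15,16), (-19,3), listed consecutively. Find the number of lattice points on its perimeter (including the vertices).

5

Summing gcd(|Δx|,|Δy|) over the edges gives the boundary count: gcd(25,11) + gcd(7,3) + gcd(1,11) + gcd(34,13) + gcd(1,12) = 1+1+1+1+1 = 5.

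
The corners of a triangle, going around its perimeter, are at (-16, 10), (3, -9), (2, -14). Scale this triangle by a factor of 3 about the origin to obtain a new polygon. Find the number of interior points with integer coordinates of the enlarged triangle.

Using the shoelace formula, 2A = |((-16)·(-9) − 3·10) + (3·(-14) − 2·(-9)) + (2·10 − (-16)·(-14))| = 114, so the area is 57.
Summing gcd(|Δx|,|Δy|) over the edges gives the boundary count: gcd(19,19) + gcd(1,5) + gcd(18,24) = 19+1+6 = 26.
Scaling by 3 multiplies the area by 3² = 9 (so the new area is 513) and multiplies the boundary lattice-point count by 3, giving 78.
By Pick's theorem, the interior count of the dilated polygon is 513 − 78/2 + 1 = 475.

475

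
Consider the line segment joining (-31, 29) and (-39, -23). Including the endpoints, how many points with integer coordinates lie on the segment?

5

The number of lattice points on a segment between lattice points is gcd(|Δx|,|Δy|) + 1 = gcd(8,52) + 1 = 4 + 1 = 5.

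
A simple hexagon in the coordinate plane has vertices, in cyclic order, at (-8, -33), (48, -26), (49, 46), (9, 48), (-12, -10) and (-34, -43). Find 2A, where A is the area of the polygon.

8652

Using the shoelace formula, 2A = |[(-8)·(-26) − 48·(-33)] + [48·46 − 49·(-26)] + [49·48 − 9·46] + [9·(-10) − (-12)·48] + [(-12)·(-43) − (-34)·(-10)] + [(-34)·(-33) − (-8)·(-43)]| = 8652, so the area is 4326.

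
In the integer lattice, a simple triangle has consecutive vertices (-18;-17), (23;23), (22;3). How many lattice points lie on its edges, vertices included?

22

Along each edge there are gcd(|Δx|,|Δy|)+1 lattice points, so counting each shared vertex once the boundary has gcd(41,40) + gcd(1,20) + gcd(40,20) = 1+1+20 = 22.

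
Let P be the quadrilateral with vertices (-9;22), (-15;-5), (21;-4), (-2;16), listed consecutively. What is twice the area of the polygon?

968

Using the shoelace formula, 2A = |((-9)·(-5) − (-15)·22) + ((-15)·(-4) − 21·(-5)) + (21·16 − (-2)·(-4)) + ((-2)·22 − (-9)·16)| = 968, so the area is 484.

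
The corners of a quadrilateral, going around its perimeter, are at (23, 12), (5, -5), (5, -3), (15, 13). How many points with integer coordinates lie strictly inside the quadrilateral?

85

The shoelace formula gives twice the area as |[23·(-5) − 5·12] + [5·(-3) − 5·(-5)] + [5·13 − 15·(-3)] + [15·12 − 23·13]| = 174, so the area is 87.
The number of boundary lattice points is Σ gcd(|Δx|,|Δy|) = gcd(18,17) + gcd(0,2) + gcd(10,16) + gcd(8,1) = 1+2+2+1 = 6.
By Pick's theorem A = I + B/2 − 1, so I = 87 − 6/2 + 1 = 85.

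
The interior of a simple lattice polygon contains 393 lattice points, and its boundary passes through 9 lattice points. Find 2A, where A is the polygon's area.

793

By Pick's theorem, A = I + B/2 − 1 = 393 + 9/2 − 1 = 793/2.
Hence 2A = 793.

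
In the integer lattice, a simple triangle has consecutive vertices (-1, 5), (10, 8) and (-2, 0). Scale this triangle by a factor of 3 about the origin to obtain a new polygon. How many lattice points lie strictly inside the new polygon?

Using the shoelace formula, 2A = |((-1)·8 − 10·5) + (10·0 − (-2)·8) + ((-2)·5 − (-1)·0)| = 52, so the area is 26.
Along each edge there are gcd(|Δx|,|Δy|)+1 lattice points, so counting each shared vertex once the boundary has gcd(11,3) + gcd(12,8) + gcd(1,5) = 1+4+1 = 6.
Scaling by 3 multiplies the area by 3² = 9 (so the new area is 234) and multiplies the boundary lattice-point count by 3, giving 18.
By Pick's theorem, the interior count of the dilated polygon is 234 − 18/2 + 1 = 226.

226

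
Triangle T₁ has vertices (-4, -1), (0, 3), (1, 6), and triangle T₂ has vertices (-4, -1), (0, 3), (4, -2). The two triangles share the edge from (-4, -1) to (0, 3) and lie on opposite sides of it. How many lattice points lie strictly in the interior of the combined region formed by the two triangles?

The union is the simple quadrilateral with vertices (-4, -1), (1, 6), (0, 3), (4, -2) in order.
By the shoelace formula, twice the signed area is |[(-4)·6 − 1·(-1)] + [1·3 − 0·6] + [0·(-2) − 4·3] + [4·(-1) − (-4)·(-2)]| = 44, so the area is 22.
Along each edge there are gcd(|Δx|,|Δy|)+1 lattice points, so counting each shared vertex once the boundary has gcd(5,7) + gcd(1,3) + gcd(4,5) + gcd(8,1) = 1+1+1+1 = 4.
By Pick's theorem I = A − B/2 + 1 = 22 − 4/2 + 1 = 21.

21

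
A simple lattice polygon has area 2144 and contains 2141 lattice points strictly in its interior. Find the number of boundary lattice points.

Pick's theorem gives A = I + B/2 − 1, so B = 2(A − I + 1) = 2(2144 − 2141 + 1) = 8.

8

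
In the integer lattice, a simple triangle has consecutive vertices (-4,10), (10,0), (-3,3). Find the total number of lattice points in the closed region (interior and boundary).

Using the shoelace formula, 2A = |((-4)·0 − 10·10) + (10·3 − (-3)·0) + ((-3)·10 − (-4)·3)| = 88, so the area is 44.
The number of boundary lattice points is Σ gcd(|Δx|,|Δy|) = gcd(14,10) + gcd(13,3) + gcd(1,7) = 2+1+1 = 4.
Pick's theorem gives I = A − B/2 + 1 = 44 − 4/2 + 1 = 43, so the closed region contains I + B = 43 + 4 = 47 lattice points.

47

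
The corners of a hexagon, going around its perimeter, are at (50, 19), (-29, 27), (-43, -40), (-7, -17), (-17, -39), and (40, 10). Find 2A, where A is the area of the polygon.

6307

By the shoelace formula, twice the signed area is |[50·27 − (-29)·19] + [(-29)·(-40) − (-43)·27] + [(-43)·(-17) − (-7)·(-40)] + [(-7)·(-39) − (-17)·(-17)] + [(-17)·10 − 40·(-39)] + [40·19 − 50·10]| = 6307, so the area is 3153.5.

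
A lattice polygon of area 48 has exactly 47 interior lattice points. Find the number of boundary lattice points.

Pick's theorem gives A = I + B/2 − 1, so B = 2(A − I + 1) = 2(48 − 47 + 1) = 4.

4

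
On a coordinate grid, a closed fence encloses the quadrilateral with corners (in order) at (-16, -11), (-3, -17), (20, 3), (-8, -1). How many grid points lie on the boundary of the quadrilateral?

Along each edge there are gcd(|Δx|,|Δy|)+1 lattice points, so counting each shared vertex once the boundary has gcd(13,6) + gcd(23,20) + gcd(28,4) + gcd(8,10) = 1+1+4+2 = 8.

8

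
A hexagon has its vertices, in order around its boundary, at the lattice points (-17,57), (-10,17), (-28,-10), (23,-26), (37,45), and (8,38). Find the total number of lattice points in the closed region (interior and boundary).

Using the shoelace formula, 2A = |[(-17)·17 − (-10)·57] + [(-10)·(-10) − (-28)·17] + [(-28)·(-26) − 23·(-10)] + [23·45 − 37·(-26)] + [37·38 − 8·45] + [8·57 − (-17)·38]| = 5960, so the area is 2980.
Along each edge there are gcd(|Δx|,|Δy|)+1 lattice points, so counting each shared vertex once the boundary has gcd(7,40) + gcd(18,27) + gcd(51,16) + gcd(14,71) + gcd(29,7) + gcd(25,19) = 1+9+1+1+1+1 = 14.
Pick's theorem gives I = A − B/2 + 1 = 2980 − 14/2 + 1 = 2974, so the closed region contains I + B = 2974 + 14 = 2988 lattice points.

2988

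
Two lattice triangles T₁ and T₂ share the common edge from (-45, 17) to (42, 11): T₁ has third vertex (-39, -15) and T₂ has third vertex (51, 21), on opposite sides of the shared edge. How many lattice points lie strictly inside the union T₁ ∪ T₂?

1833

The union is the simple quadrilateral with vertices (-45, 17), (-39, -15), (42, 11), (51, 21) in order.
The shoelace formula gives twice the area as |[(-45)·(-15) − (-39)·17] + [(-39)·11 − 42·(-15)] + [42·21 − 51·11] + [51·17 − (-45)·21]| = 3672, so the area is 1836.
Summing gcd(|Δx|,|Δy|) over the edges gives the boundary count: gcd(6,32) + gcd(81,26) + gcd(9,10) + gcd(96,4) = 2+1+1+4 = 8.
By Pick's theorem I = A − B/2 + 1 = 1836 − 8/2 + 1 = 1833.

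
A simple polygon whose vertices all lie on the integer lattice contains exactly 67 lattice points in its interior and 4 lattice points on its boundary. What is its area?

68

Pick's theorem states A = I + B/2 − 1, so A = 67 + 4/2 − 1 = 68.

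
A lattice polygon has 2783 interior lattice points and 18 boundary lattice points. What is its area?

By Pick's theorem, A = I + B/2 − 1 = 2783 + 18/2 − 1 = 2791.

2791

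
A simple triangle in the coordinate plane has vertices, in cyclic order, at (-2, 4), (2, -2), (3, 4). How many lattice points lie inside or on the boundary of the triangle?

Using the shoelace formula, 2A = |((-2)·(-2) − 2·4) + (2·4 − 3·(-2)) + (3·4 − (-2)·4)| = 30, so the area is 15.
Summing gcd(|Δx|,|Δy|) over the edges gives the boundary count: gcd(4,6) + gcd(1,6) + gcd(5,0) = 2+1+5 = 8.
Pick's theorem gives I = A − B/2 + 1 = 15 − 8/2 + 1 = 12, so the closed region contains I + B = 12 + 8 = 20 lattice points.

20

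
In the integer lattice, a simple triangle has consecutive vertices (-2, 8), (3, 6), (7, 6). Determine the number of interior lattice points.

The shoelace formula gives twice the area as |[(-2)·6 − 3·8] + [3·6 − 7·6] + [7·8 − (-2)·6]| = 8, so the area is 4.
Summing gcd(|Δx|,|Δy|) over the edges gives the boundary count: gcd(5,2) + gcd(4,0) + gcd(9,2) = 1+4+1 = 6.
By Pick's theorem A = I + B/2 − 1, so I = 4 − 6/2 + 1 = 2.

2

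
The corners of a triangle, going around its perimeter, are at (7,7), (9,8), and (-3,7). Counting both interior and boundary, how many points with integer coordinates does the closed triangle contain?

12

The shoelace formula gives twice the area as |[7·8 − 9·7] + [9·7 − (-3)·8] + [(-3)·7 − 7·7]| = 10, so the area is 5.
The number of boundary lattice points is Σ gcd(|Δx|,|Δy|) = gcd(2,1) + gcd(12,1) + gcd(10,0) = 1+1+10 = 12.
Pick's theorem gives I = A − B/2 + 1 = 5 − 12/2 + 1 = 0, so the closed region contains I + B = 0 + 12 = 12 lattice points.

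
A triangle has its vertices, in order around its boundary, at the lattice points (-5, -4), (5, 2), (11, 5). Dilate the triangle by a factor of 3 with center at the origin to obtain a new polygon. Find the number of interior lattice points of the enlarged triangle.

19

By the shoelace formula, twice the signed area is |((-5)·2 − 5·(-4)) + (5·5 − 11·2) + (11·(-4) − (-5)·5)| = 6, so the area is 3.
Summing gcd(|Δx|,|Δy|) over the edges gives the boundary count: gcd(10,6) + gcd(6,3) + gcd(16,9) = 2+3+1 = 6.
Scaling by 3 multiplies the area by 3² = 9 (so the new area is 27) and multiplies the boundary lattice-point count by 3, giving 18.
By Pick's theorem, the interior count of the dilated polygon is 27 − 18/2 + 1 = 19.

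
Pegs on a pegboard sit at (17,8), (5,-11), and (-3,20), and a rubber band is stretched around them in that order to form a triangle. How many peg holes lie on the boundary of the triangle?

The number of boundary lattice points is Σ gcd(|Δx|,|Δy|) = gcd(12,19) + gcd(8,31) + gcd(20,12) = 1+1+4 = 6.

6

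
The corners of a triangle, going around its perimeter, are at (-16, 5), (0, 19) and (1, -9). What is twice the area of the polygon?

462

The shoelace formula gives twice the area as |[(-16)·19 − 0·5] + [0·(-9) − 1·19] + [1·5 − (-16)·(-9)]| = 462, so the area is 231.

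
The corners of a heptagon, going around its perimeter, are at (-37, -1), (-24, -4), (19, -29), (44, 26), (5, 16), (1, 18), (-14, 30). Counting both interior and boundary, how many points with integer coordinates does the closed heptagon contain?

By the shoelace formula, twice the signed area is |((-37)·(-4) − (-24)·(-1)) + ((-24)·(-29) − 19·(-4)) + (19·26 − 44·(-29)) + (44·16 − 5·26) + (5·18 − 1·16) + (1·30 − (-14)·18) + ((-14)·(-1) − (-37)·30)| = 4720, so the area is 2360.
Along each edge there are gcd(|Δx|,|Δy|)+1 lattice points, so counting each shared vertex once the boundary has gcd(13,3) + gcd(43,25) + gcd(25,55) + gcd(39,10) + gcd(4,2) + gcd(15,12) + gcd(23,31) = 1+1+5+1+2+3+1 = 14.
Pick's theorem gives I = A − B/2 + 1 = 2360 − 14/2 + 1 = 2354, so the closed region contains I + B = 2354 + 14 = 2368 lattice points.

2368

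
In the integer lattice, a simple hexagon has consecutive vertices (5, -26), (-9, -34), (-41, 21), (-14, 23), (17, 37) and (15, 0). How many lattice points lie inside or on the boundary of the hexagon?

2250

The shoelace formula gives twice the area as |[5·(-34) − (-9)·(-26)] + [(-9)·21 − (-41)·(-34)] + [(-41)·23 − (-14)·21] + [(-14)·37 − 17·23] + [17·0 − 15·37] + [15·(-26) − 5·0]| = 4490, so the area is 2245.
Along each edge there are gcd(|Δx|,|Δy|)+1 lattice points, so counting each shared vertex once the boundary has gcd(14,8) + gcd(32,55) + gcd(27,2) + gcd(31,14) + gcd(2,37) + gcd(10,26) = 2+1+1+1+1+2 = 8.
Pick's theorem gives I = A − B/2 + 1 = 2245 − 8/2 + 1 = 2242, so the closed region contains I + B = 2242 + 8 = 2250 lattice points.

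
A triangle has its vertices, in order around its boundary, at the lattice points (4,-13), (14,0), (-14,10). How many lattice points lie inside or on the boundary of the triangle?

Using the shoelace formula, 2A = |(4·0 − 14·(-13)) + (14·10 − (-14)·0) + ((-14)·(-13) − 4·10)| = 464, so the area is 232.
Along each edge there are gcd(|Δx|,|Δy|)+1 lattice points, so counting each shared vertex once the boundary has gcd(10,13) + gcd(28,10) + gcd(18,23) = 1+2+1 = 4.
Pick's theorem gives I = A − B/2 + 1 = 232 − 4/2 + 1 = 231, so the closed region contains I + B = 231 + 4 = 235 lattice points.

235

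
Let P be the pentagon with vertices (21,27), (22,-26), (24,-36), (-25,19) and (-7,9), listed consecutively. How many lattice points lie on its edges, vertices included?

Along each edge there are gcd(|Δx|,|Δy|)+1 lattice points, so counting each shared vertex once the boundary has gcd(1,53) + gcd(2,10) + gcd(49,55) + gcd(18,10) + gcd(28,18) = 1+2+1+2+2 = 8.

8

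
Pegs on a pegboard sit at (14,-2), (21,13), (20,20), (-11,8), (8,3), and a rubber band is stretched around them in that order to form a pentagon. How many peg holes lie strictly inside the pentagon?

Using the shoelace formula, 2A = |[14·13 − 21·(-2)] + [21·20 − 20·13] + [20·8 − (-11)·20] + [(-11)·3 − 8·8] + [8·(-2) − 14·3]| = 609, so the area is 609/2.
The number of boundary lattice points is Σ gcd(|Δx|,|Δy|) = gcd(7,15) + gcd(1,7) + gcd(31,12) + gcd(19,5) + gcd(6,5) = 1+1+1+1+1 = 5.
Pick's theorem gives I = A − B/2 + 1 = 609/2 − 5/2 + 1 = 303.

303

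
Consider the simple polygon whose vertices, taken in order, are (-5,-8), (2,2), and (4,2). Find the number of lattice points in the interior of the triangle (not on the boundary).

Using the shoelace formula, 2A = |((-5)·2 − 2·(-8)) + (2·2 − 4·2) + (4·(-8) − (-5)·2)| = 20, so the area is 10.
The number of boundary lattice points is Σ gcd(|Δx|,|Δy|) = gcd(7,10) + gcd(2,0) + gcd(9,10) = 1+2+1 = 4.
Pick's theorem gives I = A − B/2 + 1 = 10 − 4/2 + 1 = 9.

9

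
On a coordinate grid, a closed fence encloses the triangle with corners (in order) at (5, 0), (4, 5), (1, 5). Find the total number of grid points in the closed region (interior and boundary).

11

By the shoelace formula, twice the signed area is |(5·5 − 4·0) + (4·5 − 1·5) + (1·0 − 5·5)| = 15, so the area is 7.5.
The number of boundary lattice points is Σ gcd(|Δx|,|Δy|) = gcd(1,5) + gcd(3,0) + gcd(4,5) = 1+3+1 = 5.
Pick's theorem gives I = A − B/2 + 1 = 7.5 − 5/2 + 1 = 6, so the closed region contains I + B = 6 + 5 = 11 lattice points.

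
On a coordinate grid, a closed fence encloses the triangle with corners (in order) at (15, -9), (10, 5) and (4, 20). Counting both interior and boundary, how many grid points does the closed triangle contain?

Using the shoelace formula, 2A = |[15·5 − 10·(-9)] + [10·20 − 4·5] + [4·(-9) − 15·20]| = 9, so the area is 9/2.
Summing gcd(|Δx|,|Δy|) over the edges gives the boundary count: gcd(5,14) + gcd(6,15) + gcd(11,29) = 1+3+1 = 5.
Pick's theorem gives I = A − B/2 + 1 = 9/2 − 5/2 + 1 = 3, so the closed region contains I + B = 3 + 5 = 8 lattice points.

8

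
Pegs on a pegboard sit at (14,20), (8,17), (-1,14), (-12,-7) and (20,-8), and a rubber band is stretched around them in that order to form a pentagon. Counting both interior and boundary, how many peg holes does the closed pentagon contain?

571

The shoelace formula gives twice the area as |[14·17 − 8·20] + [8·14 − (-1)·17] + [(-1)·(-7) − (-12)·14] + [(-12)·(-8) − 20·(-7)] + [20·20 − 14·(-8)]| = 1130, so the area is 565.
The number of boundary lattice points is Σ gcd(|Δx|,|Δy|) = gcd(6,3) + gcd(9,3) + gcd(11,21) + gcd(32,1) + gcd(6,28) = 3+3+1+1+2 = 10.
Pick's theorem gives I = A − B/2 + 1 = 565 − 10/2 + 1 = 561, so the closed region contains I + B = 561 + 10 = 571 lattice points.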